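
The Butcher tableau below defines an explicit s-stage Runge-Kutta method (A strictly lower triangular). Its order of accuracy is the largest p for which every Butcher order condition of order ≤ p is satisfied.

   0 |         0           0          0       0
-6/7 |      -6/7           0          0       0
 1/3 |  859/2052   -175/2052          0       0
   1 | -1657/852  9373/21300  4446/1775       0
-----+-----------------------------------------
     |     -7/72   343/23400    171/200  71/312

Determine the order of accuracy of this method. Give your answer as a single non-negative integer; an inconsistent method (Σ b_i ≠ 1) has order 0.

4

b = (-7/72, 343/23400, 171/200, 71/312)
c = (0, -6/7, 1/3, 1)
Ac = (0, 0, 25/342, 65/142)
Σ b_i: (-7/72)·1 + 343/23400·1 + 171/200·1 + 71/312·1 = 1 ✓
b·c: 343/23400·(-6/7) + 171/200·1/3 + 71/312·1 = 1/2 ✓
b·c²: 343/23400·36/49 + 171/200·1/9 + 71/312·1 = 1/3 ✓
b·Ac: 171/200·25/342 + 71/312·65/142 = 1/6 ✓
b·c³: 343/23400·(-216/343) + 171/200·1/27 + 71/312·1 = 1/4 ✓
b·(c∘Ac): 171/200·25/1026 + 71/312·65/142 = 1/8 ✓
b·Ac²: 171/200·(-25/399) + 71/312·299/497 = 1/12 ✓
b·A²c: 71/312·13/71 = 1/24 ✓; 4 stages ⇒ order 4.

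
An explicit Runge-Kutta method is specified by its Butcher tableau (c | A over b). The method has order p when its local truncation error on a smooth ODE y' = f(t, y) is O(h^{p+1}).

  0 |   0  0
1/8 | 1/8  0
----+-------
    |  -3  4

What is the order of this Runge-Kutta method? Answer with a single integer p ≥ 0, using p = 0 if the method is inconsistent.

2

b = (-3, 4)
c = (0, 1/8)
Σ b_i: (-3)·1 + 4·1 = 1 ✓
b·c: 4·1/8 = 1/2 ✓; 2 stages ⇒ order 2.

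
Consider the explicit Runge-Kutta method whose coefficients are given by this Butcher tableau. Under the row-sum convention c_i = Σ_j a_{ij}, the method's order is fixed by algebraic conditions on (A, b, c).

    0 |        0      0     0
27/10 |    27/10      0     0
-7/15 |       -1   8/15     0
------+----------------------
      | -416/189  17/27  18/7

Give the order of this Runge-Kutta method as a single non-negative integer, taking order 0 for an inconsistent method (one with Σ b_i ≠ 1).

b = (-416/189, 17/27, 18/7)
c = (0, 27/10, -7/15)
Ac = (0, 0, 36/25)
Σ b_i: (-416/189)·1 + 17/27·1 + 18/7·1 = 1 ✓
b·c: 17/27·27/10 + 18/7·(-7/15) = 1/2 ✓
b·c²: 17/27·729/100 + 18/7·49/225 = 103/20 ≠ 1/3 ⇒ order 2.
b·Ac: 18/7·36/25 = 648/175 ≠ 1/6

2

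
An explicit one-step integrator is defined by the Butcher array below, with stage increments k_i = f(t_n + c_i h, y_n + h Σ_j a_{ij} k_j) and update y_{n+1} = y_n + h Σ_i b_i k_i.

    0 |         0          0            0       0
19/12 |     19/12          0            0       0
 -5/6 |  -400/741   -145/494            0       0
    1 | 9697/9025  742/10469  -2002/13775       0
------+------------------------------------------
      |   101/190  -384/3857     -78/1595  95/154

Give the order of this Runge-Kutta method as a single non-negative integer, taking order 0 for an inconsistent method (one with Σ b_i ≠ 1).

4

b = (101/190, -384/3857, -78/1595, 95/154)
c = (0, 19/12, -5/6, 1)
Ac = (0, 0, -145/312, 7/30)
Σ b_i: 101/190·1 + (-384/3857)·1 + (-78/1595)·1 + 95/154·1 = 1 ✓
b·c: (-384/3857)·19/12 + (-78/1595)·(-5/6) + 95/154·1 = 1/2 ✓
b·c²: (-384/3857)·361/144 + (-78/1595)·25/36 + 95/154·1 = 1/3 ✓
b·Ac: (-78/1595)·(-145/312) + 95/154·7/30 = 1/6 ✓
b·c³: (-384/3857)·6859/1728 + (-78/1595)·(-125/216) + 95/154·1 = 1/4 ✓
b·(c∘Ac): (-78/1595)·725/1872 + 95/154·7/30 = 1/8 ✓
b·Ac²: (-78/1595)·(-2755/3744) + 95/154·35/456 = 1/12 ✓
b·A²c: 95/154·77/1140 = 1/24 ✓; 4 stages ⇒ order 4.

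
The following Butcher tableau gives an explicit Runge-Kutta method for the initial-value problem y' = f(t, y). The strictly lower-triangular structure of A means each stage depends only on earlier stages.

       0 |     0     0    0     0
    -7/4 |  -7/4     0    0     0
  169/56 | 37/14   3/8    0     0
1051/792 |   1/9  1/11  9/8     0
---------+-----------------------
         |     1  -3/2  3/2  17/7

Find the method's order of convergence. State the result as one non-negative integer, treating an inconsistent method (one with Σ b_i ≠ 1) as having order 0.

0

b = (1, -3/2, 3/2, 17/7)
c = (0, -7/4, 169/56, 1051/792)
Ac = (0, 0, -21/32, 15947/4928)
Σ b_i: 1·1 + (-3/2)·1 + 3/2·1 + 17/7·1 = 24/7 ≠ 1 ⇒ order 0.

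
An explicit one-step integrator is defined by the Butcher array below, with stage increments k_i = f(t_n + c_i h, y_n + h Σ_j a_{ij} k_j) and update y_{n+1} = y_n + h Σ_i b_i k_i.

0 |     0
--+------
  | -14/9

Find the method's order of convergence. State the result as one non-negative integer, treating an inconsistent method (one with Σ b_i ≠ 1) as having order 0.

0

b = (-14/9)
c = (0)
Σ b_i: (-14/9)·1 = -14/9 ≠ 1 ⇒ order 0.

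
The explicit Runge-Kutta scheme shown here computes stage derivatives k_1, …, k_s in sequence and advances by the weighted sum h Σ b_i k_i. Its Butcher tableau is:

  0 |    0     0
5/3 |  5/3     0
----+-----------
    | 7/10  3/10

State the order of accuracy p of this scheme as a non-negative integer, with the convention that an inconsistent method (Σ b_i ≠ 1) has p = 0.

b = (7/10, 3/10)
c = (0, 5/3)
Σ b_i: 7/10·1 + 3/10·1 = 1 ✓
b·c: 3/10·5/3 = 1/2 ✓; 2 stages ⇒ order 2.

2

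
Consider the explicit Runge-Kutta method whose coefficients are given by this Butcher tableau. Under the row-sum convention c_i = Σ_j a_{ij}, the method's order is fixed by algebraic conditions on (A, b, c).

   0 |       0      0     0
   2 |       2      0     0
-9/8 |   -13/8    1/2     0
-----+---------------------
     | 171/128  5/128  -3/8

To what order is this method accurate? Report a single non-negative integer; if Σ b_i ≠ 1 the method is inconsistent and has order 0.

2

b = (171/128, 5/128, -3/8)
c = (0, 2, -9/8)
Ac = (0, 0, 1)
Σ b_i: 171/128·1 + 5/128·1 + (-3/8)·1 = 1 ✓
b·c: 5/128·2 + (-3/8)·(-9/8) = 1/2 ✓
b·c²: 5/128·4 + (-3/8)·81/64 = -163/512 ≠ 1/3 ⇒ order 2.
b·Ac: (-3/8)·1 = -3/8 ≠ 1/6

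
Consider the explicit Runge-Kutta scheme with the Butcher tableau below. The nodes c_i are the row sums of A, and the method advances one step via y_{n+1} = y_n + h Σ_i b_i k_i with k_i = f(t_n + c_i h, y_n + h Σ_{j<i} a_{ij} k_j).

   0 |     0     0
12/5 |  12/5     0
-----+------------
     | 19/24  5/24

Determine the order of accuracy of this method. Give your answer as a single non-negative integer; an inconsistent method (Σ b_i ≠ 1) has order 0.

2

b = (19/24, 5/24)
c = (0, 12/5)
Σ b_i: 19/24·1 + 5/24·1 = 1 ✓
b·c: 5/24·12/5 = 1/2 ✓; 2 stages ⇒ order 2.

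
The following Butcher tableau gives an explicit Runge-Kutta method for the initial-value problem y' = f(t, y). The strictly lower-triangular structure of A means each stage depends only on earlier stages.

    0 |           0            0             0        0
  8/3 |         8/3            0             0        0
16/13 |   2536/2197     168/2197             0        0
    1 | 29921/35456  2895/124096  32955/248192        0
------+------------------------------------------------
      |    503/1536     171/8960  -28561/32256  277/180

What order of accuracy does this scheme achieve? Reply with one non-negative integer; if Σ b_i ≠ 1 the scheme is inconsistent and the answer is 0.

b = (503/1536, 171/8960, -28561/32256, 277/180)
c = (0, 8/3, 16/13, 1)
Ac = (0, 0, 448/2197, 125/554)
Σ b_i: 503/1536·1 + 171/8960·1 + (-28561/32256)·1 + 277/180·1 = 1 ✓
b·c: 171/8960·8/3 + (-28561/32256)·16/13 + 277/180·1 = 1/2 ✓
b·c²: 171/8960·64/9 + (-28561/32256)·256/169 + 277/180·1 = 1/3 ✓
b·Ac: (-28561/32256)·448/2197 + 277/180·125/554 = 1/6 ✓
b·c³: 171/8960·512/27 + (-28561/32256)·4096/2197 + 277/180·1 = 1/4 ✓
b·(c∘Ac): (-28561/32256)·7168/28561 + 277/180·125/554 = 1/8 ✓
b·Ac²: (-28561/32256)·3584/6591 + 277/180·305/831 = 1/12 ✓
b·A²c: 277/180·15/554 = 1/24 ✓; 4 stages ⇒ order 4.

4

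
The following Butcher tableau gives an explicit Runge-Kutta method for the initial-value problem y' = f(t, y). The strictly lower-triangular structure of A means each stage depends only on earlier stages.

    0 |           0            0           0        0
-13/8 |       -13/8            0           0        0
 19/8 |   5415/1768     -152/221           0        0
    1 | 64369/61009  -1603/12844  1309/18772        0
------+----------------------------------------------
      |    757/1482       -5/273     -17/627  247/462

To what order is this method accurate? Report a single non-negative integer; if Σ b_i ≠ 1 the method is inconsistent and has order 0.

4

b = (757/1482, -5/273, -17/627, 247/462)
c = (0, -13/8, 19/8, 1)
Ac = (0, 0, 19/17, 7/19)
Σ b_i: 757/1482·1 + (-5/273)·1 + (-17/627)·1 + 247/462·1 = 1 ✓
b·c: (-5/273)·(-13/8) + (-17/627)·19/8 + 247/462·1 = 1/2 ✓
b·c²: (-5/273)·169/64 + (-17/627)·361/64 + 247/462·1 = 1/3 ✓
b·Ac: (-17/627)·19/17 + 247/462·7/19 = 1/6 ✓
b·c³: (-5/273)·(-2197/512) + (-17/627)·6859/512 + 247/462·1 = 1/4 ✓
b·(c∘Ac): (-17/627)·361/136 + 247/462·7/19 = 1/8 ✓
b·Ac²: (-17/627)·(-247/136) + 247/462·63/988 = 1/12 ✓
b·A²c: 247/462·77/988 = 1/24 ✓; 4 stages ⇒ order 4.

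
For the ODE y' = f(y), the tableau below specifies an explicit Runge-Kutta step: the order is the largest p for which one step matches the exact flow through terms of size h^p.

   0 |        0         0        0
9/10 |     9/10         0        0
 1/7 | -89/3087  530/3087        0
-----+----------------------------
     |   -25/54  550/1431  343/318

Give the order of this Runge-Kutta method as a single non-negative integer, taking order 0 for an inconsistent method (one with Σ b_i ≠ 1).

3

b = (-25/54, 550/1431, 343/318)
c = (0, 9/10, 1/7)
Ac = (0, 0, 53/343)
Σ b_i: (-25/54)·1 + 550/1431·1 + 343/318·1 = 1 ✓
b·c: 550/1431·9/10 + 343/318·1/7 = 1/2 ✓
b·c²: 550/1431·81/100 + 343/318·1/49 = 1/3 ✓
b·Ac: 343/318·53/343 = 1/6 ✓; 3 stages ⇒ order 3.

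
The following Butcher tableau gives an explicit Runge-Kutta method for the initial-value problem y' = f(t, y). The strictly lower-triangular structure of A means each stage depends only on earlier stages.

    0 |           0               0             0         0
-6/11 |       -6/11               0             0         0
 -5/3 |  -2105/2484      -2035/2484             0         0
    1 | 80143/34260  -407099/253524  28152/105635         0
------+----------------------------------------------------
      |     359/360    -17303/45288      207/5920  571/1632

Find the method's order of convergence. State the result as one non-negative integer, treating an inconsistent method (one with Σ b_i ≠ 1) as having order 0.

b = (359/360, -17303/45288, 207/5920, 571/1632)
c = (0, -6/11, -5/3, 1)
Ac = (0, 0, 185/414, 493/1142)
Σ b_i: 359/360·1 + (-17303/45288)·1 + 207/5920·1 + 571/1632·1 = 1 ✓
b·c: (-17303/45288)·(-6/11) + 207/5920·(-5/3) + 571/1632·1 = 1/2 ✓
b·c²: (-17303/45288)·36/121 + 207/5920·25/9 + 571/1632·1 = 1/3 ✓
b·Ac: 207/5920·185/414 + 571/1632·493/1142 = 1/6 ✓
b·c³: (-17303/45288)·(-216/1331) + 207/5920·(-125/27) + 571/1632·1 = 1/4 ✓
b·(c∘Ac): 207/5920·(-925/1242) + 571/1632·493/1142 = 1/8 ✓
b·Ac²: 207/5920·(-185/759) + 571/1632·1649/6281 = 1/12 ✓
b·A²c: 571/1632·68/571 = 1/24 ✓; 4 stages ⇒ order 4.

4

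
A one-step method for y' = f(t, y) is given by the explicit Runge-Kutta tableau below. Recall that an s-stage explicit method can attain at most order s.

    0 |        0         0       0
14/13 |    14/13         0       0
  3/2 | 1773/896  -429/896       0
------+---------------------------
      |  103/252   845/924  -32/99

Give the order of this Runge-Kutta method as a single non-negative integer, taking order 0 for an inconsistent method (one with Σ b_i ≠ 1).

3

b = (103/252, 845/924, -32/99)
c = (0, 14/13, 3/2)
Ac = (0, 0, -33/64)
Σ b_i: 103/252·1 + 845/924·1 + (-32/99)·1 = 1 ✓
b·c: 845/924·14/13 + (-32/99)·3/2 = 1/2 ✓
b·c²: 845/924·196/169 + (-32/99)·9/4 = 1/3 ✓
b·Ac: (-32/99)·(-33/64) = 1/6 ✓; 3 stages ⇒ order 3.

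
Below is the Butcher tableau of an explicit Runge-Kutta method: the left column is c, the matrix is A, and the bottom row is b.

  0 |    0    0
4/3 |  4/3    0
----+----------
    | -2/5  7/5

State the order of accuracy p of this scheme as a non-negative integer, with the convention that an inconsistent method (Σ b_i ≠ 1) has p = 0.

1

b = (-2/5, 7/5)
c = (0, 4/3)
Σ b_i: (-2/5)·1 + 7/5·1 = 1 ✓
b·c: 7/5·4/3 = 28/15 ≠ 1/2 ⇒ order 1.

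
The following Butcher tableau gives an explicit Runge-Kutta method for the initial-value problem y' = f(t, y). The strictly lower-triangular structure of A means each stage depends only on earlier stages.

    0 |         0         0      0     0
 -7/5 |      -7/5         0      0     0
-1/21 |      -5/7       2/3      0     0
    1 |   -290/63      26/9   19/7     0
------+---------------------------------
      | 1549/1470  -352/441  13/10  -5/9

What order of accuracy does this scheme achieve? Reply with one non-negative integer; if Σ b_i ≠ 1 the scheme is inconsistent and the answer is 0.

2

b = (1549/1470, -352/441, 13/10, -5/9)
c = (0, -7/5, -1/21, 1)
Ac = (0, 0, -14/15, -9203/2205)
Σ b_i: 1549/1470·1 + (-352/441)·1 + 13/10·1 + (-5/9)·1 = 1 ✓
b·c: (-352/441)·(-7/5) + 13/10·(-1/21) + (-5/9)·1 = 1/2 ✓
b·c²: (-352/441)·49/25 + 13/10·1/441 + (-5/9)·1 = -46681/22050 ≠ 1/3 ⇒ order 2.
b·Ac: 13/10·(-14/15) + (-5/9)·(-9203/2205) = 109682/99225 ≠ 1/6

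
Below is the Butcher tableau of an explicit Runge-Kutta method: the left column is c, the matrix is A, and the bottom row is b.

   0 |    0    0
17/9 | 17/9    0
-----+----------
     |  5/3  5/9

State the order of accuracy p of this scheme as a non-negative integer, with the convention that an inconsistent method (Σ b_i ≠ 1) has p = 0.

b = (5/3, 5/9)
c = (0, 17/9)
Σ b_i: 5/3·1 + 5/9·1 = 20/9 ≠ 1 ⇒ order 0.

0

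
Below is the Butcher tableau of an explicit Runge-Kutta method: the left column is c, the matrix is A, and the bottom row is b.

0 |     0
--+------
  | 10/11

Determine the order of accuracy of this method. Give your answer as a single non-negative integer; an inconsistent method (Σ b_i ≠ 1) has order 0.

b = (10/11)
c = (0)
Σ b_i: 10/11·1 = 10/11 ≠ 1 ⇒ order 0.

0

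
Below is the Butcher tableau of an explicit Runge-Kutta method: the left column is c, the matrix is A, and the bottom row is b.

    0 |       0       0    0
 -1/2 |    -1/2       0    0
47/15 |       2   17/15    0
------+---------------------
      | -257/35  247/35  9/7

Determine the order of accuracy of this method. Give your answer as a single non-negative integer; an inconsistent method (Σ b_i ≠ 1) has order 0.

2

b = (-257/35, 247/35, 9/7)
c = (0, -1/2, 47/15)
Ac = (0, 0, -17/30)
Σ b_i: (-257/35)·1 + 247/35·1 + 9/7·1 = 1 ✓
b·c: 247/35·(-1/2) + 9/7·47/15 = 1/2 ✓
b·c²: 247/35·1/4 + 9/7·2209/225 = 10071/700 ≠ 1/3 ⇒ order 2.
b·Ac: 9/7·(-17/30) = -51/70 ≠ 1/6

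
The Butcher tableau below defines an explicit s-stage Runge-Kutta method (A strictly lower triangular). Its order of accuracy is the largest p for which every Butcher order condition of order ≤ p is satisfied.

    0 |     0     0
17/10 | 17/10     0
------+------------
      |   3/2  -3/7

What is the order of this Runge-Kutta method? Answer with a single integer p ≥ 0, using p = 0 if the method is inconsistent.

0

b = (3/2, -3/7)
c = (0, 17/10)
Σ b_i: 3/2·1 + (-3/7)·1 = 15/14 ≠ 1 ⇒ order 0.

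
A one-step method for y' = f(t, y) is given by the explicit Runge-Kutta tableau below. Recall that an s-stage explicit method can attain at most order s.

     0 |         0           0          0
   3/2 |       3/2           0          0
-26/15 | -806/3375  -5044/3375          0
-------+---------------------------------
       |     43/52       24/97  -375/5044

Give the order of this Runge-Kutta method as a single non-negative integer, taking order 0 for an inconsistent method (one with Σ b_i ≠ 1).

3

b = (43/52, 24/97, -375/5044)
c = (0, 3/2, -26/15)
Ac = (0, 0, -2522/1125)
Σ b_i: 43/52·1 + 24/97·1 + (-375/5044)·1 = 1 ✓
b·c: 24/97·3/2 + (-375/5044)·(-26/15) = 1/2 ✓
b·c²: 24/97·9/4 + (-375/5044)·676/225 = 1/3 ✓
b·Ac: (-375/5044)·(-2522/1125) = 1/6 ✓; 3 stages ⇒ order 3.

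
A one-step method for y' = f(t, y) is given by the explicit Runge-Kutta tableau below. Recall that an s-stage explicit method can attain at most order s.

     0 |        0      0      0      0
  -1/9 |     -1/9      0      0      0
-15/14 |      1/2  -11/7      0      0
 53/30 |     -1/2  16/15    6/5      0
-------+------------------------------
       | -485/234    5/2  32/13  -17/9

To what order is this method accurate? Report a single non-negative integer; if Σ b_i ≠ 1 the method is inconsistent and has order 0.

b = (-485/234, 5/2, 32/13, -17/9)
c = (0, -1/9, -15/14, 53/30)
Ac = (0, 0, 11/63, -1327/945)
Σ b_i: (-485/234)·1 + 5/2·1 + 32/13·1 + (-17/9)·1 = 1 ✓
b·c: 5/2·(-1/9) + 32/13·(-15/14) + (-17/9)·53/30 = -76808/12285 ≠ 1/2 ⇒ order 1.

1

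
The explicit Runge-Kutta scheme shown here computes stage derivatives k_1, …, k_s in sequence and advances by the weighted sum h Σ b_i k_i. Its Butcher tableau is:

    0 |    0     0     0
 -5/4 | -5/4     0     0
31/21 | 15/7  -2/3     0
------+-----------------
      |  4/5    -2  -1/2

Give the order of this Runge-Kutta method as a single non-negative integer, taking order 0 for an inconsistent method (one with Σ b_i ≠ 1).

0

b = (4/5, -2, -1/2)
c = (0, -5/4, 31/21)
Ac = (0, 0, 5/6)
Σ b_i: 4/5·1 + (-2)·1 + (-1/2)·1 = -17/10 ≠ 1 ⇒ order 0.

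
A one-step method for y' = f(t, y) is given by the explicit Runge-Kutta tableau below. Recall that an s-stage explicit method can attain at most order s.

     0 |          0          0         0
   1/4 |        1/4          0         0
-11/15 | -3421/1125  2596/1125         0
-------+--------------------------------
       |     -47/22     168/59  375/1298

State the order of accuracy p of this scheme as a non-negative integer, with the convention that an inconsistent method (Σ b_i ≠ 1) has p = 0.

b = (-47/22, 168/59, 375/1298)
c = (0, 1/4, -11/15)
Ac = (0, 0, 649/1125)
Σ b_i: (-47/22)·1 + 168/59·1 + 375/1298·1 = 1 ✓
b·c: 168/59·1/4 + 375/1298·(-11/15) = 1/2 ✓
b·c²: 168/59·1/16 + 375/1298·121/225 = 1/3 ✓
b·Ac: 375/1298·649/1125 = 1/6 ✓; 3 stages ⇒ order 3.

3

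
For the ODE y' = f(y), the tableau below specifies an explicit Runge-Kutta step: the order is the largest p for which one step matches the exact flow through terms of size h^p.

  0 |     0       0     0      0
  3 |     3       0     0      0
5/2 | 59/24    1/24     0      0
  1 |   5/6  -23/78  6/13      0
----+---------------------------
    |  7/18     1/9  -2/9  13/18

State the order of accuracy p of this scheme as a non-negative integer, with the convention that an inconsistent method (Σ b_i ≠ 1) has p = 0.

b = (7/18, 1/9, -2/9, 13/18)
c = (0, 3, 5/2, 1)
Ac = (0, 0, 1/8, 7/26)
Σ b_i: 7/18·1 + 1/9·1 + (-2/9)·1 + 13/18·1 = 1 ✓
b·c: 1/9·3 + (-2/9)·5/2 + 13/18·1 = 1/2 ✓
b·c²: 1/9·9 + (-2/9)·25/4 + 13/18·1 = 1/3 ✓
b·Ac: (-2/9)·1/8 + 13/18·7/26 = 1/6 ✓
b·c³: 1/9·27 + (-2/9)·125/8 + 13/18·1 = 1/4 ✓
b·(c∘Ac): (-2/9)·5/16 + 13/18·7/26 = 1/8 ✓
b·Ac²: (-2/9)·3/8 + 13/18·3/13 = 1/12 ✓
b·A²c: 13/18·3/52 = 1/24 ✓; 4 stages ⇒ order 4.

4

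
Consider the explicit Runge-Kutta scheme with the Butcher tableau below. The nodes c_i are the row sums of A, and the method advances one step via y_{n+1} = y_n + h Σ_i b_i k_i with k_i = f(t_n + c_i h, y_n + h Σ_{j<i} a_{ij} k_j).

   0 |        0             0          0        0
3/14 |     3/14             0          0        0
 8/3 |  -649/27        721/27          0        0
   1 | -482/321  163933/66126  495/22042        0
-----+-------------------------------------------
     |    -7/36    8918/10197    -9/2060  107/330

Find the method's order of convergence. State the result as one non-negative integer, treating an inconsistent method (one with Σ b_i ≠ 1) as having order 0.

4

b = (-7/36, 8918/10197, -9/2060, 107/330)
c = (0, 3/14, 8/3, 1)
Ac = (0, 0, 103/18, 253/428)
Σ b_i: (-7/36)·1 + 8918/10197·1 + (-9/2060)·1 + 107/330·1 = 1 ✓
b·c: 8918/10197·3/14 + (-9/2060)·8/3 + 107/330·1 = 1/2 ✓
b·c²: 8918/10197·9/196 + (-9/2060)·64/9 + 107/330·1 = 1/3 ✓
b·Ac: (-9/2060)·103/18 + 107/330·253/428 = 1/6 ✓
b·c³: 8918/10197·27/2744 + (-9/2060)·512/27 + 107/330·1 = 1/4 ✓
b·(c∘Ac): (-9/2060)·412/27 + 107/330·253/428 = 1/8 ✓
b·Ac²: (-9/2060)·103/84 + 107/330·1639/5992 = 1/12 ✓
b·A²c: 107/330·55/428 = 1/24 ✓; 4 stages ⇒ order 4.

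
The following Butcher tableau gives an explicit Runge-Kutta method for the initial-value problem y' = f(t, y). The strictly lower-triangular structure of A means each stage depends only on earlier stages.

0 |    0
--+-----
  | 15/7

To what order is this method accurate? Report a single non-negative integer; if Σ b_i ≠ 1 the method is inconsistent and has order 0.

0

b = (15/7)
c = (0)
Σ b_i: 15/7·1 = 15/7 ≠ 1 ⇒ order 0.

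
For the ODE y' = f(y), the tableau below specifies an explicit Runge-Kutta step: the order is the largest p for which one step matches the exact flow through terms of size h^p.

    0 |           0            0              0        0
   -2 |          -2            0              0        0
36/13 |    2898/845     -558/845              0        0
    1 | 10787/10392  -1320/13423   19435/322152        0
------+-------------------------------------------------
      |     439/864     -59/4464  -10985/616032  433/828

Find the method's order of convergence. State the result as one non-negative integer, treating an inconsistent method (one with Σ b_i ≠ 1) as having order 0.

4

b = (439/864, -59/4464, -10985/616032, 433/828)
c = (0, -2, 36/13, 1)
Ac = (0, 0, 1116/845, 315/866)
Σ b_i: 439/864·1 + (-59/4464)·1 + (-10985/616032)·1 + 433/828·1 = 1 ✓
b·c: (-59/4464)·(-2) + (-10985/616032)·36/13 + 433/828·1 = 1/2 ✓
b·c²: (-59/4464)·4 + (-10985/616032)·1296/169 + 433/828·1 = 1/3 ✓
b·Ac: (-10985/616032)·1116/845 + 433/828·315/866 = 1/6 ✓
b·c³: (-59/4464)·(-8) + (-10985/616032)·46656/2197 + 433/828·1 = 1/4 ✓
b·(c∘Ac): (-10985/616032)·40176/10985 + 433/828·315/866 = 1/8 ✓
b·Ac²: (-10985/616032)·(-2232/845) + 433/828·30/433 = 1/12 ✓
b·A²c: 433/828·69/866 = 1/24 ✓; 4 stages ⇒ order 4.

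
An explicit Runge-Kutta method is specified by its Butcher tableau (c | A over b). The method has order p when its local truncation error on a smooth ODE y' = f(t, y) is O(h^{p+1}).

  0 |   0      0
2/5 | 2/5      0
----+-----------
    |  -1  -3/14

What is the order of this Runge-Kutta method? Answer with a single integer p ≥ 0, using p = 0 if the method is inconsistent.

b = (-1, -3/14)
c = (0, 2/5)
Σ b_i: (-1)·1 + (-3/14)·1 = -17/14 ≠ 1 ⇒ order 0.

0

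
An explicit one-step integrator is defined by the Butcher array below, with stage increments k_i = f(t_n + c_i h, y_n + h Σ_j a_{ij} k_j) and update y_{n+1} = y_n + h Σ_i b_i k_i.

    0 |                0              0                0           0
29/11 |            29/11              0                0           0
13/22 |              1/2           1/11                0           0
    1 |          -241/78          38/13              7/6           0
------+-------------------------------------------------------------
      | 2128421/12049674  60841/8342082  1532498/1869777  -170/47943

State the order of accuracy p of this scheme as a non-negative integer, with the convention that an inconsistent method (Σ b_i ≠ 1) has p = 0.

b = (2128421/12049674, 60841/8342082, 1532498/1869777, -170/47943)
c = (0, 29/11, 13/22, 1)
Ac = (0, 0, 29/121, 14407/1716)
Σ b_i: 2128421/12049674·1 + 60841/8342082·1 + 1532498/1869777·1 + (-170/47943)·1 = 1 ✓
b·c: 60841/8342082·29/11 + 1532498/1869777·13/22 + (-170/47943)·1 = 1/2 ✓
b·c²: 60841/8342082·841/121 + 1532498/1869777·169/484 + (-170/47943)·1 = 1/3 ✓
b·Ac: 1532498/1869777·29/121 + (-170/47943)·14407/1716 = 1/6 ✓
b·c³: 60841/8342082·24389/1331 + 1532498/1869777·2197/10648 + (-170/47943)·1 = 2314297/7734804 ≠ 1/4 ⇒ order 3.
b·(c∘Ac): 1532498/1869777·377/2662 + (-170/47943)·14407/1716 = 1446383/16758742 ≠ 1/8
b·Ac²: 1532498/1869777·841/1331 + (-170/47943)·782371/37752 = 163681/368324 ≠ 1/12
b·A²c: (-170/47943)·203/726 = -2465/2486187 ≠ 1/24

3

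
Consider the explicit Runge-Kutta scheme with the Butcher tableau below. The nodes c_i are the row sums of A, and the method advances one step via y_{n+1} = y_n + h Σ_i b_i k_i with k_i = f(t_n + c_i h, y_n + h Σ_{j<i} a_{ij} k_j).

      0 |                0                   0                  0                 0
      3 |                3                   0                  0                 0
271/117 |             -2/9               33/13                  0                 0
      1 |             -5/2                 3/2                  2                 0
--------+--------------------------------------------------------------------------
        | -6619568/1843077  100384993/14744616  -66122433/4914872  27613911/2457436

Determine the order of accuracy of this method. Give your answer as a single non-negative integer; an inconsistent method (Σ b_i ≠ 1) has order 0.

b = (-6619568/1843077, 100384993/14744616, -66122433/4914872, 27613911/2457436)
c = (0, 3, 271/117, 1)
Ac = (0, 0, 99/13, 2137/234)
Σ b_i: (-6619568/1843077)·1 + 100384993/14744616·1 + (-66122433/4914872)·1 + 27613911/2457436·1 = 1 ✓
b·c: 100384993/14744616·3 + (-66122433/4914872)·271/117 + 27613911/2457436·1 = 1/2 ✓
b·c²: 100384993/14744616·9 + (-66122433/4914872)·73441/13689 + 27613911/2457436·1 = 1/3 ✓
b·Ac: (-66122433/4914872)·99/13 + 27613911/2457436·2137/234 = 1/6 ✓
b·c³: 100384993/14744616·27 + (-66122433/4914872)·19902511/1601613 + 27613911/2457436·1 = 12023467877/431280018 ≠ 1/4 ⇒ order 3.
b·(c∘Ac): (-66122433/4914872)·2981/169 + 27613911/2457436·2137/234 = -992955319/7372308 ≠ 1/8
b·Ac²: (-66122433/4914872)·297/13 + 27613911/2457436·663367/27378 = -15134862311/431280018 ≠ 1/12
b·A²c: 27613911/2457436·198/13 = 210290553/1228718 ≠ 1/24

3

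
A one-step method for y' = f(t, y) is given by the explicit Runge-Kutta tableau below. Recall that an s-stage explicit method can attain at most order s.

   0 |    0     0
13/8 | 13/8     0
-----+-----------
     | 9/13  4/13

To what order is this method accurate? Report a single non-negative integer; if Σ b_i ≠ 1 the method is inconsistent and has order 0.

b = (9/13, 4/13)
c = (0, 13/8)
Σ b_i: 9/13·1 + 4/13·1 = 1 ✓
b·c: 4/13·13/8 = 1/2 ✓; 2 stages ⇒ order 2.

2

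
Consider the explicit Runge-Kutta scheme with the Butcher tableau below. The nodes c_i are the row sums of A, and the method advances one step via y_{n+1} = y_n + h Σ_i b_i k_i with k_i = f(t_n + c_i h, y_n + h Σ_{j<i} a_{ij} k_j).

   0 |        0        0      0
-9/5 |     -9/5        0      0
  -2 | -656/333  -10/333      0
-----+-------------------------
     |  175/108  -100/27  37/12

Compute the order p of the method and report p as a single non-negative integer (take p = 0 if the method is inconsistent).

3

b = (175/108, -100/27, 37/12)
c = (0, -9/5, -2)
Ac = (0, 0, 2/37)
Σ b_i: 175/108·1 + (-100/27)·1 + 37/12·1 = 1 ✓
b·c: (-100/27)·(-9/5) + 37/12·(-2) = 1/2 ✓
b·c²: (-100/27)·81/25 + 37/12·4 = 1/3 ✓
b·Ac: 37/12·2/37 = 1/6 ✓; 3 stages ⇒ order 3.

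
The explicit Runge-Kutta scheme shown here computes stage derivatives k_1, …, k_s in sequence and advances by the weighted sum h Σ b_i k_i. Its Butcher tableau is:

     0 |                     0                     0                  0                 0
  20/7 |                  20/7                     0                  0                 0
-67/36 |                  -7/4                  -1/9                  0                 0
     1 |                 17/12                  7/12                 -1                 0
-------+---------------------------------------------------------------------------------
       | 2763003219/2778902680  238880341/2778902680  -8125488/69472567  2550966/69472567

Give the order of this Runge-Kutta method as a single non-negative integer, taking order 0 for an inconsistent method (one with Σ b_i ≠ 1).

3

b = (2763003219/2778902680, 238880341/2778902680, -8125488/69472567, 2550966/69472567)
c = (0, 20/7, -67/36, 1)
Ac = (0, 0, -20/63, 127/36)
Σ b_i: 2763003219/2778902680·1 + 238880341/2778902680·1 + (-8125488/69472567)·1 + 2550966/69472567·1 = 1 ✓
b·c: 238880341/2778902680·20/7 + (-8125488/69472567)·(-67/36) + 2550966/69472567·1 = 1/2 ✓
b·c²: 238880341/2778902680·400/49 + (-8125488/69472567)·4489/1296 + 2550966/69472567·1 = 1/3 ✓
b·Ac: (-8125488/69472567)·(-20/63) + 2550966/69472567·127/36 = 1/6 ✓
b·c³: 238880341/2778902680·8000/343 + (-8125488/69472567)·(-300763/46656) + 2550966/69472567·1 = 146830243565/52521260652 ≠ 1/4 ⇒ order 3.
b·(c∘Ac): (-8125488/69472567)·335/567 + 2550966/69472567·127/36 = 25190807/416835402 ≠ 1/8
b·Ac²: (-8125488/69472567)·(-400/441) + 2550966/69472567·11777/9072 = 16150647497/105042521304 ≠ 1/12
b·A²c: 2550966/69472567·20/63 = 17006440/1458923907 ≠ 1/24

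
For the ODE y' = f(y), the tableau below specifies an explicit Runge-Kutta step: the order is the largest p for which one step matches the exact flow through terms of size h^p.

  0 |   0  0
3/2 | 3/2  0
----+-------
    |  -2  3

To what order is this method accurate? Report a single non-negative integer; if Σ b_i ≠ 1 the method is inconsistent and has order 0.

1

b = (-2, 3)
c = (0, 3/2)
Σ b_i: (-2)·1 + 3·1 = 1 ✓
b·c: 3·3/2 = 9/2 ≠ 1/2 ⇒ order 1.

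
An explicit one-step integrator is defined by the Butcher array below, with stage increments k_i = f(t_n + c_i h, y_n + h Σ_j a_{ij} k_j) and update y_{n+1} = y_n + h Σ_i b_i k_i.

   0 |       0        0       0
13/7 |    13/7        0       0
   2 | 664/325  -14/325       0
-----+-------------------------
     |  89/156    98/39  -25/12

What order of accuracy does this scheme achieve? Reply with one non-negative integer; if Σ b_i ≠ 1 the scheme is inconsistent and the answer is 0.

3

b = (89/156, 98/39, -25/12)
c = (0, 13/7, 2)
Ac = (0, 0, -2/25)
Σ b_i: 89/156·1 + 98/39·1 + (-25/12)·1 = 1 ✓
b·c: 98/39·13/7 + (-25/12)·2 = 1/2 ✓
b·c²: 98/39·169/49 + (-25/12)·4 = 1/3 ✓
b·Ac: (-25/12)·(-2/25) = 1/6 ✓; 3 stages ⇒ order 3.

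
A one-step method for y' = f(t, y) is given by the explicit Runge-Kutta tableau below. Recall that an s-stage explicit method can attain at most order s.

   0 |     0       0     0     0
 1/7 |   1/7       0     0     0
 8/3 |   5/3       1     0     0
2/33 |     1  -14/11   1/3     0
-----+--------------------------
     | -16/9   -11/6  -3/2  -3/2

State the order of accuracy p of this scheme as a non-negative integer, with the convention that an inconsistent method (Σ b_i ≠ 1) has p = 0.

b = (-16/9, -11/6, -3/2, -3/2)
c = (0, 1/7, 8/3, 2/33)
Ac = (0, 0, 1/7, 70/99)
Σ b_i: (-16/9)·1 + (-11/6)·1 + (-3/2)·1 + (-3/2)·1 = -119/18 ≠ 1 ⇒ order 0.

0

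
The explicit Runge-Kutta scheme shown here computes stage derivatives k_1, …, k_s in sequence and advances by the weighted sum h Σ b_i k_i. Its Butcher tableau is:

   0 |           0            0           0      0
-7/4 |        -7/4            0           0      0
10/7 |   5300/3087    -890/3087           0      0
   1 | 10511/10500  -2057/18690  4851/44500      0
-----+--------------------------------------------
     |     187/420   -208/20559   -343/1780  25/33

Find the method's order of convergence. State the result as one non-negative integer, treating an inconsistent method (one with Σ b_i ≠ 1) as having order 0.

4

b = (187/420, -208/20559, -343/1780, 25/33)
c = (0, -7/4, 10/7, 1)
Ac = (0, 0, 445/882, 209/600)
Σ b_i: 187/420·1 + (-208/20559)·1 + (-343/1780)·1 + 25/33·1 = 1 ✓
b·c: (-208/20559)·(-7/4) + (-343/1780)·10/7 + 25/33·1 = 1/2 ✓
b·c²: (-208/20559)·49/16 + (-343/1780)·100/49 + 25/33·1 = 1/3 ✓
b·Ac: (-343/1780)·445/882 + 25/33·209/600 = 1/6 ✓
b·c³: (-208/20559)·(-343/64) + (-343/1780)·1000/343 + 25/33·1 = 1/4 ✓
b·(c∘Ac): (-343/1780)·2225/3087 + 25/33·209/600 = 1/8 ✓
b·Ac²: (-343/1780)·(-445/504) + 25/33·(-11/96) = 1/12 ✓
b·A²c: 25/33·11/200 = 1/24 ✓; 4 stages ⇒ order 4.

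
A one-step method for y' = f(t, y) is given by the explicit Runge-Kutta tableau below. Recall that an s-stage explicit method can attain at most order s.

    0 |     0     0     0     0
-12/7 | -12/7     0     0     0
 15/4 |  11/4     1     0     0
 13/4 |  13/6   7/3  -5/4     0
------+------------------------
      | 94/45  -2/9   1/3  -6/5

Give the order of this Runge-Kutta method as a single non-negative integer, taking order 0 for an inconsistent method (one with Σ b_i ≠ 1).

b = (94/45, -2/9, 1/3, -6/5)
c = (0, -12/7, 15/4, 13/4)
Ac = (0, 0, -12/7, -139/16)
Σ b_i: 94/45·1 + (-2/9)·1 + 1/3·1 + (-6/5)·1 = 1 ✓
b·c: (-2/9)·(-12/7) + 1/3·15/4 + (-6/5)·13/4 = -953/420 ≠ 1/2 ⇒ order 1.

1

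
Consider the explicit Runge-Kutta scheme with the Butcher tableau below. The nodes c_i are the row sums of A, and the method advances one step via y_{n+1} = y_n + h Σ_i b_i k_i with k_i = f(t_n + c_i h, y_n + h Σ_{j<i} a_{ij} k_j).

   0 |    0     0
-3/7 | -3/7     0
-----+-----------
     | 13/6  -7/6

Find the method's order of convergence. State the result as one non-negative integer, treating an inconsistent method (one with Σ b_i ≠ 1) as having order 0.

b = (13/6, -7/6)
c = (0, -3/7)
Σ b_i: 13/6·1 + (-7/6)·1 = 1 ✓
b·c: (-7/6)·(-3/7) = 1/2 ✓; 2 stages ⇒ order 2.

2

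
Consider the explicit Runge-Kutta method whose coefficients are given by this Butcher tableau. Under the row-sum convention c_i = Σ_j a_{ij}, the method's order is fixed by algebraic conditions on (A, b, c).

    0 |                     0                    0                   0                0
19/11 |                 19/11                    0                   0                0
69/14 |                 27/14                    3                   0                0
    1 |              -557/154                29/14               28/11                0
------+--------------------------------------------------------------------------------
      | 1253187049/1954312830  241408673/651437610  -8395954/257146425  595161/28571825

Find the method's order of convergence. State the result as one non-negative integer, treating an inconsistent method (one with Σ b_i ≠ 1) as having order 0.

b = (1253187049/1954312830, 241408673/651437610, -8395954/257146425, 595161/28571825)
c = (0, 19/11, 69/14, 1)
Ac = (0, 0, 57/11, 2483/154)
Σ b_i: 1253187049/1954312830·1 + 241408673/651437610·1 + (-8395954/257146425)·1 + 595161/28571825·1 = 1 ✓
b·c: 241408673/651437610·19/11 + (-8395954/257146425)·69/14 + 595161/28571825·1 = 1/2 ✓
b·c²: 241408673/651437610·361/121 + (-8395954/257146425)·4761/196 + 595161/28571825·1 = 1/3 ✓
b·Ac: (-8395954/257146425)·57/11 + 595161/28571825·2483/154 = 1/6 ✓
b·c³: 241408673/651437610·6859/1331 + (-8395954/257146425)·328509/2744 + 595161/28571825·1 = -1492272041/754296180 ≠ 1/4 ⇒ order 3.
b·(c∘Ac): (-8395954/257146425)·3933/154 + 595161/28571825·2483/154 = -5691551/11428730 ≠ 1/8
b·Ac²: (-8395954/257146425)·1083/121 + 595161/28571825·115211/1694 = 23324875771/20743144950 ≠ 1/12
b·A²c: 595161/28571825·1596/121 = 949876956/3457190825 ≠ 1/24

3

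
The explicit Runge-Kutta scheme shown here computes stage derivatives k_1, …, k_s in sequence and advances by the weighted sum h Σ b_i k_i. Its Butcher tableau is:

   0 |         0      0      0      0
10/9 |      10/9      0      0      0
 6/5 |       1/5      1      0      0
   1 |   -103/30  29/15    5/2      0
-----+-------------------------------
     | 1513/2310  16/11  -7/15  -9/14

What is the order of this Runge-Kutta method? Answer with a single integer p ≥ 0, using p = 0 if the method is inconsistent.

b = (1513/2310, 16/11, -7/15, -9/14)
c = (0, 10/9, 6/5, 1)
Ac = (0, 0, 10/9, 139/27)
Σ b_i: 1513/2310·1 + 16/11·1 + (-7/15)·1 + (-9/14)·1 = 1 ✓
b·c: 16/11·10/9 + (-7/15)·6/5 + (-9/14)·1 = 14321/34650 ≠ 1/2 ⇒ order 1.

1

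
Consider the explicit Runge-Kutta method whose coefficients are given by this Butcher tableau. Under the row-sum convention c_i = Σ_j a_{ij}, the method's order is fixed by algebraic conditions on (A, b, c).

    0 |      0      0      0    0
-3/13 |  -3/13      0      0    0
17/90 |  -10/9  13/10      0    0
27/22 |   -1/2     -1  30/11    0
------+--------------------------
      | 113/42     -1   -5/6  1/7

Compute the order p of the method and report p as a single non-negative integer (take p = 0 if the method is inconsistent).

b = (113/42, -1, -5/6, 1/7)
c = (0, -3/13, 17/90, 27/22)
Ac = (0, 0, -3/10, 320/429)
Σ b_i: 113/42·1 + (-1)·1 + (-5/6)·1 + 1/7·1 = 1 ✓
b·c: (-1)·(-3/13) + (-5/6)·17/90 + 1/7·27/22 = 26885/108108 ≠ 1/2 ⇒ order 1.

1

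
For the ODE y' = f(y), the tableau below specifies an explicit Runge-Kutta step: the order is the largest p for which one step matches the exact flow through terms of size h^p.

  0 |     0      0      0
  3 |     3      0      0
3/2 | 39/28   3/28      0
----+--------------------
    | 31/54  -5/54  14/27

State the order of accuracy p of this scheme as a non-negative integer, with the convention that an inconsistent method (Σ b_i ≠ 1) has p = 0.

3

b = (31/54, -5/54, 14/27)
c = (0, 3, 3/2)
Ac = (0, 0, 9/28)
Σ b_i: 31/54·1 + (-5/54)·1 + 14/27·1 = 1 ✓
b·c: (-5/54)·3 + 14/27·3/2 = 1/2 ✓
b·c²: (-5/54)·9 + 14/27·9/4 = 1/3 ✓
b·Ac: 14/27·9/28 = 1/6 ✓; 3 stages ⇒ order 3.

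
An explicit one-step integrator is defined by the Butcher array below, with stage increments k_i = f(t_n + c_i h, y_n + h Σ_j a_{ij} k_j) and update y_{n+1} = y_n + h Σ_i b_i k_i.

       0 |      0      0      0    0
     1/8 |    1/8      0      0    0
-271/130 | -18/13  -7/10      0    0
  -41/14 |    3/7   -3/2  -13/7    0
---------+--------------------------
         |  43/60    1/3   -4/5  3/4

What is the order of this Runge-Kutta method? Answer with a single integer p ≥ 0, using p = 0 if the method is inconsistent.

b = (43/60, 1/3, -4/5, 3/4)
c = (0, 1/8, -271/130, -41/14)
Ac = (0, 0, -7/80, 2063/560)
Σ b_i: 43/60·1 + 1/3·1 + (-4/5)·1 + 3/4·1 = 1 ✓
b·c: 1/3·1/8 + (-4/5)·(-271/130) + 3/4·(-41/14) = -13297/27300 ≠ 1/2 ⇒ order 1.

1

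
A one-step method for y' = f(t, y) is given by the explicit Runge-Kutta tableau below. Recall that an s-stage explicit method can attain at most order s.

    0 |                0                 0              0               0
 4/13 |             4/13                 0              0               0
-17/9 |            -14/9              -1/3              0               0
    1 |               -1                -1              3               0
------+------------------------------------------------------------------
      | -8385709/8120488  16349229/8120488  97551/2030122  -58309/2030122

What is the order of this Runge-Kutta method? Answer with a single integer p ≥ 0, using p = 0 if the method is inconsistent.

3

b = (-8385709/8120488, 16349229/8120488, 97551/2030122, -58309/2030122)
c = (0, 4/13, -17/9, 1)
Ac = (0, 0, -4/39, -233/39)
Σ b_i: (-8385709/8120488)·1 + 16349229/8120488·1 + 97551/2030122·1 + (-58309/2030122)·1 = 1 ✓
b·c: 16349229/8120488·4/13 + 97551/2030122·(-17/9) + (-58309/2030122)·1 = 1/2 ✓
b·c²: 16349229/8120488·16/169 + 97551/2030122·289/81 + (-58309/2030122)·1 = 1/3 ✓
b·Ac: 97551/2030122·(-4/39) + (-58309/2030122)·(-233/39) = 1/6 ✓
b·c³: 16349229/8120488·64/2197 + 97551/2030122·(-4913/729) + (-58309/2030122)·1 = -104716522/356286411 ≠ 1/4 ⇒ order 3.
b·(c∘Ac): 97551/2030122·68/351 + (-58309/2030122)·(-233/39) = 1101773/6090366 ≠ 1/8
b·Ac²: 97551/2030122·(-16/507) + (-58309/2030122)·48409/4563 = -218209825/712572822 ≠ 1/12
b·A²c: (-58309/2030122)·(-4/13) = 116618/13195793 ≠ 1/24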